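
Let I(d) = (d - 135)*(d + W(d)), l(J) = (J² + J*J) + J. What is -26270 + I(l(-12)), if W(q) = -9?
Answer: 11377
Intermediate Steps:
l(J) = J + 2*J² (l(J) = (J² + J²) + J = 2*J² + J = J + 2*J²)
I(d) = (-135 + d)*(-9 + d) (I(d) = (d - 135)*(d - 9) = (-135 + d)*(-9 + d))
-26270 + I(l(-12)) = -26270 + (1215 + (-12*(1 + 2*(-12)))² - (-1728)*(1 + 2*(-12))) = -26270 + (1215 + (-12*(1 - 24))² - (-1728)*(1 - 24)) = -26270 + (1215 + (-12*(-23))² - (-1728)*(-23)) = -26270 + (1215 + 276² - 144*276) = -26270 + (1215 + 76176 - 39744) = -26270 + 37647 = 11377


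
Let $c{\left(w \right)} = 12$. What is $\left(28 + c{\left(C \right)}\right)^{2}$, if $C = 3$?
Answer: $1600$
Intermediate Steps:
$\left(28 + c{\left(C \right)}\right)^{2} = \left(28 + 12\right)^{2} = 40^{2} = 1600$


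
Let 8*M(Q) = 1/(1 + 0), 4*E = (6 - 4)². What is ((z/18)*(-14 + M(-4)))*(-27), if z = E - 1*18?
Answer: -5661/16 ≈ -353.81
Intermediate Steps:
E = 1 (E = (6 - 4)²/4 = (¼)*2² = (¼)*4 = 1)
M(Q) = ⅛ (M(Q) = 1/(8*(1 + 0)) = (⅛)/1 = (⅛)*1 = ⅛)
z = -17 (z = 1 - 1*18 = 1 - 18 = -17)
((z/18)*(-14 + M(-4)))*(-27) = ((-17/18)*(-14 + ⅛))*(-27) = (-17*1/18*(-111/8))*(-27) = -17/18*(-111/8)*(-27) = (629/48)*(-27) = -5661/16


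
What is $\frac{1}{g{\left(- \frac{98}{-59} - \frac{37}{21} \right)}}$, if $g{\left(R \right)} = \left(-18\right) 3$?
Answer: $- \frac{1}{54} \approx -0.018519$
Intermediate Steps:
$g{\left(R \right)} = -54$
$\frac{1}{g{\left(- \frac{98}{-59} - \frac{37}{21} \right)}} = \frac{1}{-54} = - \frac{1}{54}$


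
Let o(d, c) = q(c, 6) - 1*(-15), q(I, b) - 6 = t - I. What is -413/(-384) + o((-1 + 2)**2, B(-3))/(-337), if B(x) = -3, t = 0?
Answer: 129965/129408 ≈ 1.0043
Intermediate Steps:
q(I, b) = 6 - I (q(I, b) = 6 + (0 - I) = 6 - I)
o(d, c) = 21 - c (o(d, c) = (6 - c) - 1*(-15) = (6 - c) + 15 = 21 - c)
-413/(-384) + o((-1 + 2)**2, B(-3))/(-337) = -413/(-384) + (21 - 1*(-3))/(-337) = -413*(-1/384) + (21 + 3)*(-1/337) = 413/384 + 24*(-1/337) = 413/384 - 24/337 = 129965/129408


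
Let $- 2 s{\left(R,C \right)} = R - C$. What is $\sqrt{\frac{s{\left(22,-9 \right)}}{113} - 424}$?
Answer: $\frac{i \sqrt{21663230}}{226} \approx 20.595 i$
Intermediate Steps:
$s{\left(R,C \right)} = \frac{C}{2} - \frac{R}{2}$ ($s{\left(R,C \right)} = - \frac{R - C}{2} = \frac{C}{2} - \frac{R}{2}$)
$\sqrt{\frac{s{\left(22,-9 \right)}}{113} - 424} = \sqrt{\frac{\frac{1}{2} \left(-9\right) - 11}{113} - 424} = \sqrt{\left(- \frac{9}{2} - 11\right) \frac{1}{113} - 424} = \sqrt{\left(- \frac{31}{2}\right) \frac{1}{113} - 424} = \sqrt{- \frac{31}{226} - 424} = \sqrt{- \frac{95855}{226}} = \frac{i \sqrt{21663230}}{226}$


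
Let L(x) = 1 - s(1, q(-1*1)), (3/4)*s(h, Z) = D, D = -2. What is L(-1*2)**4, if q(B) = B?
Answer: 14641/81 ≈ 180.75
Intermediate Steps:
s(h, Z) = -8/3 (s(h, Z) = (4/3)*(-2) = -8/3)
L(x) = 11/3 (L(x) = 1 - 1*(-8/3) = 1 + 8/3 = 11/3)
L(-1*2)**4 = (11/3)**4 = 14641/81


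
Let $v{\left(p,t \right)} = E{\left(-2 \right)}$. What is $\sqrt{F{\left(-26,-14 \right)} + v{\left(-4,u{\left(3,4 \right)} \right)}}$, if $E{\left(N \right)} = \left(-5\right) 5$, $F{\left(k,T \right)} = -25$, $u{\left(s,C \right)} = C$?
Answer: $5 i \sqrt{2} \approx 7.0711 i$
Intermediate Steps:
$E{\left(N \right)} = -25$
$v{\left(p,t \right)} = -25$
$\sqrt{F{\left(-26,-14 \right)} + v{\left(-4,u{\left(3,4 \right)} \right)}} = \sqrt{-25 - 25} = \sqrt{-50} = 5 i \sqrt{2}$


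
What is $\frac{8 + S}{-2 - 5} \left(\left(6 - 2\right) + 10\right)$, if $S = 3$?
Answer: $-22$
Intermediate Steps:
$\frac{8 + S}{-2 - 5} \left(\left(6 - 2\right) + 10\right) = \frac{8 + 3}{-2 - 5} \left(\left(6 - 2\right) + 10\right) = \frac{11}{-7} \left(\left(6 - 2\right) + 10\right) = 11 \left(- \frac{1}{7}\right) \left(4 + 10\right) = \left(- \frac{11}{7}\right) 14 = -22$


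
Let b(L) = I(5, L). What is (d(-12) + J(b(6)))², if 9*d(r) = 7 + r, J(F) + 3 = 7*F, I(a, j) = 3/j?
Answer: 1/324 ≈ 0.0030864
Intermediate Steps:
b(L) = 3/L
J(F) = -3 + 7*F
d(r) = 7/9 + r/9 (d(r) = (7 + r)/9 = 7/9 + r/9)
(d(-12) + J(b(6)))² = ((7/9 + (⅑)*(-12)) + (-3 + 7*(3/6)))² = ((7/9 - 4/3) + (-3 + 7*(3*(⅙))))² = (-5/9 + (-3 + 7*(½)))² = (-5/9 + (-3 + 7/2))² = (-5/9 + ½)² = (-1/18)² = 1/324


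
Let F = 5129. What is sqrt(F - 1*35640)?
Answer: I*sqrt(30511) ≈ 174.67*I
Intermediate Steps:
sqrt(F - 1*35640) = sqrt(5129 - 1*35640) = sqrt(5129 - 35640) = sqrt(-30511) = I*sqrt(30511)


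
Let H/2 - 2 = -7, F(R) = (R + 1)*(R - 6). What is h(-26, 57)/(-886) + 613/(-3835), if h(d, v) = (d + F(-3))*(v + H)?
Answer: 449421/1698905 ≈ 0.26454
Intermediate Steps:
F(R) = (1 + R)*(-6 + R)
H = -10 (H = 4 + 2*(-7) = 4 - 14 = -10)
h(d, v) = (-10 + v)*(18 + d) (h(d, v) = (d + (-6 + (-3)² - 5*(-3)))*(v - 10) = (d + (-6 + 9 + 15))*(-10 + v) = (d + 18)*(-10 + v) = (18 + d)*(-10 + v) = (-10 + v)*(18 + d))
h(-26, 57)/(-886) + 613/(-3835) = (-180 - 10*(-26) + 18*57 - 26*57)/(-886) + 613/(-3835) = (-180 + 260 + 1026 - 1482)*(-1/886) + 613*(-1/3835) = -376*(-1/886) - 613/3835 = 188/443 - 613/3835 = 449421/1698905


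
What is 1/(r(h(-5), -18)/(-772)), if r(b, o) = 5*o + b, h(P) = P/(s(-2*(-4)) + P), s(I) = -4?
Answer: 6948/805 ≈ 8.6311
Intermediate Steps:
h(P) = P/(-4 + P)
r(b, o) = b + 5*o
1/(r(h(-5), -18)/(-772)) = 1/((-5/(-4 - 5) + 5*(-18))/(-772)) = 1/((-5/(-9) - 90)*(-1/772)) = 1/((-5*(-1/9) - 90)*(-1/772)) = 1/((5/9 - 90)*(-1/772)) = 1/(-805/9*(-1/772)) = 1/(805/6948) = 6948/805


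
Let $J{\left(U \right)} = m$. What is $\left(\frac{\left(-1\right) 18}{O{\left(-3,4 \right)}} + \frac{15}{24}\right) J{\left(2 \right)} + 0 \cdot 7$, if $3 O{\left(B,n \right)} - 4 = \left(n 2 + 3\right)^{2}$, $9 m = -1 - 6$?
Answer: $- \frac{1351}{9000} \approx -0.15011$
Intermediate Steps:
$m = - \frac{7}{9}$ ($m = \frac{-1 - 6}{9} = \frac{1}{9} \left(-7\right) = - \frac{7}{9} \approx -0.77778$)
$O{\left(B,n \right)} = \frac{4}{3} + \frac{\left(3 + 2 n\right)^{2}}{3}$ ($O{\left(B,n \right)} = \frac{4}{3} + \frac{\left(n 2 + 3\right)^{2}}{3} = \frac{4}{3} + \frac{\left(2 n + 3\right)^{2}}{3} = \frac{4}{3} + \frac{\left(3 + 2 n\right)^{2}}{3}$)
$J{\left(U \right)} = - \frac{7}{9}$
$\left(\frac{\left(-1\right) 18}{O{\left(-3,4 \right)}} + \frac{15}{24}\right) J{\left(2 \right)} + 0 \cdot 7 = \left(\frac{\left(-1\right) 18}{\frac{4}{3} + \frac{\left(3 + 2 \cdot 4\right)^{2}}{3}} + \frac{15}{24}\right) \left(- \frac{7}{9}\right) + 0 \cdot 7 = \left(- \frac{18}{\frac{4}{3} + \frac{\left(3 + 8\right)^{2}}{3}} + 15 \cdot \frac{1}{24}\right) \left(- \frac{7}{9}\right) + 0 = \left(- \frac{18}{\frac{4}{3} + \frac{11^{2}}{3}} + \frac{5}{8}\right) \left(- \frac{7}{9}\right) + 0 = \left(- \frac{18}{\frac{4}{3} + \frac{1}{3} \cdot 121} + \frac{5}{8}\right) \left(- \frac{7}{9}\right) + 0 = \left(- \frac{18}{\frac{4}{3} + \frac{121}{3}} + \frac{5}{8}\right) \left(- \frac{7}{9}\right) + 0 = \left(- \frac{18}{\frac{125}{3}} + \frac{5}{8}\right) \left(- \frac{7}{9}\right) + 0 = \left(\left(-18\right) \frac{3}{125} + \frac{5}{8}\right) \left(- \frac{7}{9}\right) + 0 = \left(- \frac{54}{125} + \frac{5}{8}\right) \left(- \frac{7}{9}\right) + 0 = \frac{193}{1000} \left(- \frac{7}{9}\right) + 0 = - \frac{1351}{9000} + 0 = - \frac{1351}{9000}$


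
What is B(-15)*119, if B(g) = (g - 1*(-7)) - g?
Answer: 833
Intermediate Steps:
B(g) = 7 (B(g) = (g + 7) - g = (7 + g) - g = 7)
B(-15)*119 = 7*119 = 833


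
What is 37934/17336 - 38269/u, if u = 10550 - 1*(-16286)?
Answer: 11080170/14538403 ≈ 0.76213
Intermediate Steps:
u = 26836 (u = 10550 + 16286 = 26836)
37934/17336 - 38269/u = 37934/17336 - 38269/26836 = 37934*(1/17336) - 38269*1/26836 = 18967/8668 - 38269/26836 = 11080170/14538403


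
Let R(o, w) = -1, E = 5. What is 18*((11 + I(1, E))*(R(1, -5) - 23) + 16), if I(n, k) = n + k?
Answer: -7056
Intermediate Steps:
I(n, k) = k + n
18*((11 + I(1, E))*(R(1, -5) - 23) + 16) = 18*((11 + (5 + 1))*(-1 - 23) + 16) = 18*((11 + 6)*(-24) + 16) = 18*(17*(-24) + 16) = 18*(-408 + 16) = 18*(-392) = -7056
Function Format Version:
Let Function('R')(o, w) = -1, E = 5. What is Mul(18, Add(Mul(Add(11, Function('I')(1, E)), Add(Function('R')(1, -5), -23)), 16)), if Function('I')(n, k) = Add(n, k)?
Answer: -7056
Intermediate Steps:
Function('I')(n, k) = Add(k, n)
Mul(18, Add(Mul(Add(11, Function('I')(1, E)), Add(Function('R')(1, -5), -23)), 16)) = Mul(18, Add(Mul(Add(11, Add(5, 1)), Add(-1, -23)), 16)) = Mul(18, Add(Mul(Add(11, 6), -24), 16)) = Mul(18, Add(Mul(17, -24), 16)) = Mul(18, Add(-408, 16)) = Mul(18, -392) = -7056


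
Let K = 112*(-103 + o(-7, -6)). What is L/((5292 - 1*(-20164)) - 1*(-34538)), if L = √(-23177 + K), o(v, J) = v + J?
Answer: I*√36169/59994 ≈ 0.00317*I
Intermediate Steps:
o(v, J) = J + v
K = -12992 (K = 112*(-103 + (-6 - 7)) = 112*(-103 - 13) = 112*(-116) = -12992)
L = I*√36169 (L = √(-23177 - 12992) = √(-36169) = I*√36169 ≈ 190.18*I)
L/((5292 - 1*(-20164)) - 1*(-34538)) = (I*√36169)/((5292 - 1*(-20164)) - 1*(-34538)) = (I*√36169)/((5292 + 20164) + 34538) = (I*√36169)/(25456 + 34538) = (I*√36169)/59994 = (I*√36169)*(1/59994) = I*√36169/59994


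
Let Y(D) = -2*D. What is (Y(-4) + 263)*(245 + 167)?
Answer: 111652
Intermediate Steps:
(Y(-4) + 263)*(245 + 167) = (-2*(-4) + 263)*(245 + 167) = (8 + 263)*412 = 271*412 = 111652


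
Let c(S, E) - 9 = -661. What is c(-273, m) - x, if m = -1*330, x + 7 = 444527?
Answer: -445172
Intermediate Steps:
x = 444520 (x = -7 + 444527 = 444520)
m = -330
c(S, E) = -652 (c(S, E) = 9 - 661 = -652)
c(-273, m) - x = -652 - 1*444520 = -652 - 444520 = -445172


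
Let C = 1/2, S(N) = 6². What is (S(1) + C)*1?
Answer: 73/2 ≈ 36.500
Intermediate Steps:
S(N) = 36
C = ½ ≈ 0.50000
(S(1) + C)*1 = (36 + ½)*1 = (73/2)*1 = 73/2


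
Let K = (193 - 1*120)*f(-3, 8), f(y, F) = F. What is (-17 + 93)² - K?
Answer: 5192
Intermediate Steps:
K = 584 (K = (193 - 1*120)*8 = (193 - 120)*8 = 73*8 = 584)
(-17 + 93)² - K = (-17 + 93)² - 1*584 = 76² - 584 = 5776 - 584 = 5192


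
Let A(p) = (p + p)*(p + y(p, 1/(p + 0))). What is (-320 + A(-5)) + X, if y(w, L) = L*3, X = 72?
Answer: -192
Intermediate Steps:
y(w, L) = 3*L
A(p) = 2*p*(p + 3/p) (A(p) = (p + p)*(p + 3/(p + 0)) = (2*p)*(p + 3/p) = 2*p*(p + 3/p))
(-320 + A(-5)) + X = (-320 + (6 + 2*(-5)²)) + 72 = (-320 + (6 + 2*25)) + 72 = (-320 + (6 + 50)) + 72 = (-320 + 56) + 72 = -264 + 72 = -192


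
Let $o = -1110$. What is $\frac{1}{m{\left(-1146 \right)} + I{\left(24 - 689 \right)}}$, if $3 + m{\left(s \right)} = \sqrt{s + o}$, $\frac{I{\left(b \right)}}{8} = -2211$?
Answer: $- \frac{5897}{104324579} - \frac{4 i \sqrt{141}}{312973737} \approx -5.6526 \cdot 10^{-5} - 1.5176 \cdot 10^{-7} i$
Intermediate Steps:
$I{\left(b \right)} = -17688$ ($I{\left(b \right)} = 8 \left(-2211\right) = -17688$)
$m{\left(s \right)} = -3 + \sqrt{-1110 + s}$ ($m{\left(s \right)} = -3 + \sqrt{s - 1110} = -3 + \sqrt{-1110 + s}$)
$\frac{1}{m{\left(-1146 \right)} + I{\left(24 - 689 \right)}} = \frac{1}{\left(-3 + \sqrt{-1110 - 1146}\right) - 17688} = \frac{1}{\left(-3 + \sqrt{-2256}\right) - 17688} = \frac{1}{\left(-3 + 4 i \sqrt{141}\right) - 17688} = \frac{1}{-17691 + 4 i \sqrt{141}}$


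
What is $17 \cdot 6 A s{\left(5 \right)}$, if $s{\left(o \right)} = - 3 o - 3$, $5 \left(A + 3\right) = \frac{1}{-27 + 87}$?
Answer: $\frac{137547}{25} \approx 5501.9$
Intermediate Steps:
$A = - \frac{899}{300}$ ($A = -3 + \frac{1}{5 \left(-27 + 87\right)} = -3 + \frac{1}{5 \cdot 60} = -3 + \frac{1}{5} \cdot \frac{1}{60} = -3 + \frac{1}{300} = - \frac{899}{300} \approx -2.9967$)
$s{\left(o \right)} = -3 - 3 o$
$17 \cdot 6 A s{\left(5 \right)} = 17 \cdot 6 \left(- \frac{899}{300}\right) \left(-3 - 15\right) = 102 \left(- \frac{899}{300}\right) \left(-3 - 15\right) = \left(- \frac{15283}{50}\right) \left(-18\right) = \frac{137547}{25}$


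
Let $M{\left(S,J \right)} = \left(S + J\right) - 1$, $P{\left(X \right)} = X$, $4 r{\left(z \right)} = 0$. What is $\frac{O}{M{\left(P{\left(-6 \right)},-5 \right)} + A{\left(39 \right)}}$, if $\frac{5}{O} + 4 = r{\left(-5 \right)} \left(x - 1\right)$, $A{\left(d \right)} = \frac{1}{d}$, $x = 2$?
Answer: $\frac{195}{1868} \approx 0.10439$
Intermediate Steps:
$r{\left(z \right)} = 0$ ($r{\left(z \right)} = \frac{1}{4} \cdot 0 = 0$)
$M{\left(S,J \right)} = -1 + J + S$ ($M{\left(S,J \right)} = \left(J + S\right) - 1 = -1 + J + S$)
$O = - \frac{5}{4}$ ($O = \frac{5}{-4 + 0 \left(2 - 1\right)} = \frac{5}{-4 + 0 \cdot 1} = \frac{5}{-4 + 0} = \frac{5}{-4} = 5 \left(- \frac{1}{4}\right) = - \frac{5}{4} \approx -1.25$)
$\frac{O}{M{\left(P{\left(-6 \right)},-5 \right)} + A{\left(39 \right)}} = \frac{1}{\left(-1 - 5 - 6\right) + \frac{1}{39}} \left(- \frac{5}{4}\right) = \frac{1}{-12 + \frac{1}{39}} \left(- \frac{5}{4}\right) = \frac{1}{- \frac{467}{39}} \left(- \frac{5}{4}\right) = \left(- \frac{39}{467}\right) \left(- \frac{5}{4}\right) = \frac{195}{1868}$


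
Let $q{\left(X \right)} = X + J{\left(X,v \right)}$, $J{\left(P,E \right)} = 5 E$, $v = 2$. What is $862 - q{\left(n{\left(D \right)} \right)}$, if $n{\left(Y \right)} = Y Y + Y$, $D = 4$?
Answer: $832$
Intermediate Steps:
$n{\left(Y \right)} = Y + Y^{2}$ ($n{\left(Y \right)} = Y^{2} + Y = Y + Y^{2}$)
$q{\left(X \right)} = 10 + X$ ($q{\left(X \right)} = X + 5 \cdot 2 = X + 10 = 10 + X$)
$862 - q{\left(n{\left(D \right)} \right)} = 862 - \left(10 + 4 \left(1 + 4\right)\right) = 862 - \left(10 + 4 \cdot 5\right) = 862 - \left(10 + 20\right) = 862 - 30 = 832$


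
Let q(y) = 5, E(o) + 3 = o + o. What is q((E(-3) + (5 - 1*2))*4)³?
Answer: 125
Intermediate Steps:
E(o) = -3 + 2*o (E(o) = -3 + (o + o) = -3 + 2*o)
q((E(-3) + (5 - 1*2))*4)³ = 5³ = 125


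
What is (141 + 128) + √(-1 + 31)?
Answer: 269 + √30 ≈ 274.48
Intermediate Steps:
(141 + 128) + √(-1 + 31) = 269 + √30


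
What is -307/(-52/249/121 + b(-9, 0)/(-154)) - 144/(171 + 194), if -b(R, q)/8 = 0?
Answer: 3376097607/18980 ≈ 1.7788e+5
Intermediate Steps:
b(R, q) = 0 (b(R, q) = -8*0 = 0)
-307/(-52/249/121 + b(-9, 0)/(-154)) - 144/(171 + 194) = -307/(-52/249/121 + 0/(-154)) - 144/(171 + 194) = -307/(-52*1/249*(1/121) + 0*(-1/154)) - 144/365 = -307/(-52/249*1/121 + 0) - 144*1/365 = -307/(-52/30129 + 0) - 144/365 = -307/(-52/30129) - 144/365 = -307*(-30129/52) - 144/365 = 9249603/52 - 144/365 = 3376097607/18980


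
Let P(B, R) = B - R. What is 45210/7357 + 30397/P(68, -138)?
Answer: 232943989/1515542 ≈ 153.70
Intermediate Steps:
45210/7357 + 30397/P(68, -138) = 45210/7357 + 30397/(68 - 1*(-138)) = 45210*(1/7357) + 30397/(68 + 138) = 45210/7357 + 30397/206 = 232943989/1515542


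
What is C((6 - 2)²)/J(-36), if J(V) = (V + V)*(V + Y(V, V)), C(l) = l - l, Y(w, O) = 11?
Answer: 0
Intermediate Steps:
C(l) = 0
J(V) = 2*V*(11 + V) (J(V) = (V + V)*(V + 11) = (2*V)*(11 + V) = 2*V*(11 + V))
C((6 - 2)²)/J(-36) = 0/((2*(-36)*(11 - 36))) = 0/((2*(-36)*(-25))) = 0/1800 = 0*(1/1800) = 0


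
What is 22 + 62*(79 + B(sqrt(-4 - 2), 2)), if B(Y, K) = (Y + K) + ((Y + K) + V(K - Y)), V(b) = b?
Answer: 5292 + 62*I*sqrt(6) ≈ 5292.0 + 151.87*I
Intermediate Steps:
B(Y, K) = Y + 3*K (B(Y, K) = (Y + K) + ((Y + K) + (K - Y)) = (K + Y) + ((K + Y) + (K - Y)) = (K + Y) + 2*K = Y + 3*K)
22 + 62*(79 + B(sqrt(-4 - 2), 2)) = 22 + 62*(79 + (sqrt(-4 - 2) + 3*2)) = 22 + 62*(79 + (sqrt(-6) + 6)) = 22 + 62*(79 + (I*sqrt(6) + 6)) = 22 + 62*(79 + (6 + I*sqrt(6))) = 22 + 62*(85 + I*sqrt(6)) = 22 + (5270 + 62*I*sqrt(6)) = 5292 + 62*I*sqrt(6)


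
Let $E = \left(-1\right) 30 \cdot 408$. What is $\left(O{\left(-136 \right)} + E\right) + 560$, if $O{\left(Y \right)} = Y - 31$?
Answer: $-11847$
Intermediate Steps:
$O{\left(Y \right)} = -31 + Y$ ($O{\left(Y \right)} = Y - 31 = -31 + Y$)
$E = -12240$ ($E = \left(-30\right) 408 = -12240$)
$\left(O{\left(-136 \right)} + E\right) + 560 = \left(\left(-31 - 136\right) - 12240\right) + 560 = \left(-167 - 12240\right) + 560 = -12407 + 560 = -11847$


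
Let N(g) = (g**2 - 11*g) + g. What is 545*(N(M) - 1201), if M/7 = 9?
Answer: 1165210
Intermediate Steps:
M = 63 (M = 7*9 = 63)
N(g) = g**2 - 10*g
545*(N(M) - 1201) = 545*(63*(-10 + 63) - 1201) = 545*(63*53 - 1201) = 545*(3339 - 1201) = 545*2138 = 1165210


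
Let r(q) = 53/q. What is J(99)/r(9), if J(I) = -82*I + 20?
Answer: -72882/53 ≈ -1375.1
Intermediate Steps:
J(I) = 20 - 82*I
J(99)/r(9) = (20 - 82*99)/((53/9)) = (20 - 8118)/((53*(1/9))) = -8098/53/9 = -8098*9/53 = -72882/53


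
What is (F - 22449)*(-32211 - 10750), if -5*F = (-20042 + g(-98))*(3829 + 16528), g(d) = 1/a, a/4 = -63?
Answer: -883161934212781/252 ≈ -3.5046e+12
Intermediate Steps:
a = -252 (a = 4*(-63) = -252)
g(d) = -1/252 (g(d) = 1/(-252) = -1/252)
F = 20562951769/252 (F = -(-20042 - 1/252)*(3829 + 16528)/5 = -(-1010117)*20357/252 = -⅕*(-102814758845/252) = 20562951769/252 ≈ 8.1599e+7)
(F - 22449)*(-32211 - 10750) = (20562951769/252 - 22449)*(-32211 - 10750) = (20557294621/252)*(-42961) = -883161934212781/252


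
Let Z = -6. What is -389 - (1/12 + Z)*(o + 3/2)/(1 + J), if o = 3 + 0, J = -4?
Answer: -3183/8 ≈ -397.88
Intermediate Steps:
o = 3
-389 - (1/12 + Z)*(o + 3/2)/(1 + J) = -389 - (1/12 - 6)*(3 + 3/2)/(1 - 4) = -389 - (1/12 - 6)*(3 + 3*(½))/(-3) = -389 - (-71)*(3 + 3/2)*(-⅓)/12 = -389 - (-71)*(9/2)*(-⅓)/12 = -389 - (-71)*(-3)/(12*2) = -389 - 1*71/8 = -389 - 71/8 = -3183/8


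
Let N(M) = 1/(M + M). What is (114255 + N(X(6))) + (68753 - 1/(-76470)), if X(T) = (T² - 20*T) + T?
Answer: 363860153041/1988220 ≈ 1.8301e+5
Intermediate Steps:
X(T) = T² - 19*T
N(M) = 1/(2*M)
(114255 + N(X(6))) + (68753 - 1/(-76470)) = (114255 + 1/(2*((6*(-19 + 6))))) + (68753 - 1/(-76470)) = (114255 + 1/(2*((6*(-13))))) + (68753 - 1*(-1/76470)) = (114255 + (½)/(-78)) + (68753 + 1/76470) = (114255 + (½)*(-1/78)) + 5257541911/76470 = (114255 - 1/156) + 5257541911/76470 = 17823779/156 + 5257541911/76470 = 363860153041/1988220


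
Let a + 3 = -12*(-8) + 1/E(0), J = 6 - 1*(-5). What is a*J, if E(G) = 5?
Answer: 5126/5 ≈ 1025.2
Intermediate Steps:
J = 11 (J = 6 + 5 = 11)
a = 466/5 (a = -3 + (-12*(-8) + 1/5) = -3 + (96 + ⅕) = -3 + 481/5 = 466/5 ≈ 93.200)
a*J = (466/5)*11 = 5126/5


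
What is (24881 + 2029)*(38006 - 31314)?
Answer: 180081720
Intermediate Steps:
(24881 + 2029)*(38006 - 31314) = 26910*6692 = 180081720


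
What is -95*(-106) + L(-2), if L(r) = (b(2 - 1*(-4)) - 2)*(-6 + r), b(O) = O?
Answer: 10038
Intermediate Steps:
L(r) = -24 + 4*r (L(r) = ((2 - 1*(-4)) - 2)*(-6 + r) = ((2 + 4) - 2)*(-6 + r) = (6 - 2)*(-6 + r) = 4*(-6 + r) = -24 + 4*r)
-95*(-106) + L(-2) = -95*(-106) + (-24 + 4*(-2)) = 10070 + (-24 - 8) = 10070 - 32 = 10038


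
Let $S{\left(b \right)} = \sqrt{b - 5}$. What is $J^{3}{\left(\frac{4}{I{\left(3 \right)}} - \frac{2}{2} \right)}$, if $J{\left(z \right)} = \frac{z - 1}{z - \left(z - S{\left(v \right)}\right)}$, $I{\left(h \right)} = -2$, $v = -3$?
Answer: $- 2 i \sqrt{2} \approx - 2.8284 i$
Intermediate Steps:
$S{\left(b \right)} = \sqrt{-5 + b}$
$J{\left(z \right)} = - \frac{i \sqrt{2} \left(-1 + z\right)}{4}$ ($J{\left(z \right)} = \frac{z - 1}{z - \left(z - \sqrt{-5 - 3}\right)} = \frac{-1 + z}{z - \left(z - 2 i \sqrt{2}\right)} = \frac{-1 + z}{2 i \sqrt{2}} = \left(-1 + z\right) \left(- \frac{i \sqrt{2}}{4}\right) = - \frac{i \sqrt{2} \left(-1 + z\right)}{4}$)
$J^{3}{\left(\frac{4}{I{\left(3 \right)}} - \frac{2}{2} \right)} = \left(\frac{i \sqrt{2} \left(1 - \left(\frac{4}{-2} - \frac{2}{2}\right)\right)}{4}\right)^{3} = \left(\frac{i \sqrt{2} \left(1 - \left(4 \left(- \frac{1}{2}\right) - 1\right)\right)}{4}\right)^{3} = \left(\frac{i \sqrt{2} \left(1 - \left(-2 - 1\right)\right)}{4}\right)^{3} = \left(\frac{i \sqrt{2} \left(1 - -3\right)}{4}\right)^{3} = \left(\frac{i \sqrt{2} \left(1 + 3\right)}{4}\right)^{3} = \left(\frac{1}{4} i \sqrt{2} \cdot 4\right)^{3} = \left(i \sqrt{2}\right)^{3} = - 2 i \sqrt{2}$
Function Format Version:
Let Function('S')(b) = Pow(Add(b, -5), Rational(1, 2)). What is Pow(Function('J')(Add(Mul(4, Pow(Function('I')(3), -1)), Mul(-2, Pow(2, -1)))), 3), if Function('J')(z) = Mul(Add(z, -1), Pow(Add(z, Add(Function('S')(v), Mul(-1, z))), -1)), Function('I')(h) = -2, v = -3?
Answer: Mul(-2, I, Pow(2, Rational(1, 2))) ≈ Mul(-2.8284, I)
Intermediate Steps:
Function('S')(b) = Pow(Add(-5, b), Rational(1, 2))
Function('J')(z) = Mul(Rational(-1, 4), I, Pow(2, Rational(1, 2)), Add(-1, z)) (Function('J')(z) = Mul(Add(z, -1), Pow(Add(z, Add(Pow(Add(-5, -3), Rational(1, 2)), Mul(-1, z))), -1)) = Mul(Add(-1, z), Pow(Add(z, Add(Pow(-8, Rational(1, 2)), Mul(-1, z))), -1)) = Mul(Add(-1, z), Pow(Add(z, Add(Mul(2, I, Pow(2, Rational(1, 2))), Mul(-1, z))), -1)) = Mul(Add(-1, z), Pow(Add(z, Add(Mul(-1, z), Mul(2, I, Pow(2, Rational(1, 2))))), -1)) = Mul(Add(-1, z), Pow(Mul(2, I, Pow(2, Rational(1, 2))), -1)) = Mul(Add(-1, z), Mul(Rational(-1, 4), I, Pow(2, Rational(1, 2)))) = Mul(Rational(-1, 4), I, Pow(2, Rational(1, 2)), Add(-1, z)))
Pow(Function('J')(Add(Mul(4, Pow(Function('I')(3), -1)), Mul(-2, Pow(2, -1)))), 3) = Pow(Mul(Rational(1, 4), I, Pow(2, Rational(1, 2)), Add(1, Mul(-1, Add(Mul(4, Pow(-2, -1)), Mul(-2, Pow(2, -1)))))), 3) = Pow(Mul(Rational(1, 4), I, Pow(2, Rational(1, 2)), Add(1, Mul(-1, Add(Mul(4, Rational(-1, 2)), Mul(-2, Rational(1, 2)))))), 3) = Pow(Mul(Rational(1, 4), I, Pow(2, Rational(1, 2)), Add(1, Mul(-1, Add(-2, -1)))), 3) = Pow(Mul(Rational(1, 4), I, Pow(2, Rational(1, 2)), Add(1, Mul(-1, -3))), 3) = Pow(Mul(Rational(1, 4), I, Pow(2, Rational(1, 2)), Add(1, 3)), 3) = Pow(Mul(Rational(1, 4), I, Pow(2, Rational(1, 2)), 4), 3) = Pow(Mul(I, Pow(2, Rational(1, 2))), 3) = Mul(-2, I, Pow(2, Rational(1, 2)))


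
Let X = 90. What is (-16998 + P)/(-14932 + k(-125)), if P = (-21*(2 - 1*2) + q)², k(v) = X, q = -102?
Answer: 3297/7421 ≈ 0.44428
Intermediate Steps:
k(v) = 90
P = 10404 (P = (-21*(2 - 1*2) - 102)² = (-21*(2 - 2) - 102)² = (-21*0 - 102)² = (0 - 102)² = (-102)² = 10404)
(-16998 + P)/(-14932 + k(-125)) = (-16998 + 10404)/(-14932 + 90) = -6594/(-14842) = -6594*(-1/14842) = 3297/7421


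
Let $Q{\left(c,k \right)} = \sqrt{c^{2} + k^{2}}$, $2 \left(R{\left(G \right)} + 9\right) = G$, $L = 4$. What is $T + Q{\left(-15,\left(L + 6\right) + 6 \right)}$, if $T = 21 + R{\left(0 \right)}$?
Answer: $12 + \sqrt{481} \approx 33.932$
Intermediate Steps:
$R{\left(G \right)} = -9 + \frac{G}{2}$
$T = 12$ ($T = 21 + \left(-9 + \frac{1}{2} \cdot 0\right) = 21 + \left(-9 + 0\right) = 21 - 9 = 12$)
$T + Q{\left(-15,\left(L + 6\right) + 6 \right)} = 12 + \sqrt{\left(-15\right)^{2} + \left(\left(4 + 6\right) + 6\right)^{2}} = 12 + \sqrt{225 + \left(10 + 6\right)^{2}} = 12 + \sqrt{225 + 16^{2}} = 12 + \sqrt{225 + 256} = 12 + \sqrt{481}$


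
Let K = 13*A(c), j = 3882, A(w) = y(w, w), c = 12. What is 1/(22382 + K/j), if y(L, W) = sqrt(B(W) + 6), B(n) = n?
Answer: 18738613276/419407642343263 - 8411*sqrt(2)/419407642343263 ≈ 4.4679e-5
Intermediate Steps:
y(L, W) = sqrt(6 + W) (y(L, W) = sqrt(W + 6) = sqrt(6 + W))
A(w) = sqrt(6 + w)
K = 39*sqrt(2) (K = 13*sqrt(6 + 12) = 13*sqrt(18) = 13*(3*sqrt(2)) = 39*sqrt(2) ≈ 55.154)
1/(22382 + K/j) = 1/(22382 + (39*sqrt(2))/3882) = 1/(22382 + (39*sqrt(2))*(1/3882)) = 1/(22382 + 13*sqrt(2)/1294)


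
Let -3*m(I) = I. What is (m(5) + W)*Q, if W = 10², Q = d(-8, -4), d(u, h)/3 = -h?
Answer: 1180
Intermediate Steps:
d(u, h) = -3*h (d(u, h) = 3*(-h) = -3*h)
m(I) = -I/3
Q = 12 (Q = -3*(-4) = 12)
W = 100
(m(5) + W)*Q = (-⅓*5 + 100)*12 = (-5/3 + 100)*12 = (295/3)*12 = 1180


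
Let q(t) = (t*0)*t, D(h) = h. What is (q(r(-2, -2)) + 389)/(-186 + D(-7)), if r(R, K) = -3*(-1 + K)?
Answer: -389/193 ≈ -2.0155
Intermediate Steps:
r(R, K) = 3 - 3*K
q(t) = 0 (q(t) = 0*t = 0)
(q(r(-2, -2)) + 389)/(-186 + D(-7)) = (0 + 389)/(-186 - 7) = 389/(-193) = 389*(-1/193) = -389/193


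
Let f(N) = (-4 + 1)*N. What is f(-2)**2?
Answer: 36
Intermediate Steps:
f(N) = -3*N
f(-2)**2 = (-3*(-2))**2 = 6**2 = 36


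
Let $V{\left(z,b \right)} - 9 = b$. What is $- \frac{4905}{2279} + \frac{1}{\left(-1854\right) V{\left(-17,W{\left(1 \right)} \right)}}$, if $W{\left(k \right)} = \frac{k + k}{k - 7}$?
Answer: $- \frac{78815819}{36618972} \approx -2.1523$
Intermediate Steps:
$W{\left(k \right)} = \frac{2 k}{-7 + k}$
$V{\left(z,b \right)} = 9 + b$
$- \frac{4905}{2279} + \frac{1}{\left(-1854\right) V{\left(-17,W{\left(1 \right)} \right)}} = - \frac{4905}{2279} + \frac{1}{\left(-1854\right) \left(9 + 2 \cdot 1 \frac{1}{-7 + 1}\right)} = \left(-4905\right) \frac{1}{2279} - \frac{1}{1854 \left(9 + 2 \cdot 1 \frac{1}{-6}\right)} = - \frac{4905}{2279} - \frac{1}{1854 \left(9 + 2 \cdot 1 \left(- \frac{1}{6}\right)\right)} = - \frac{4905}{2279} - \frac{1}{1854 \left(9 - \frac{1}{3}\right)} = - \frac{4905}{2279} - \frac{1}{1854 \cdot \frac{26}{3}} = - \frac{4905}{2279} - \frac{1}{16068} = - \frac{78815819}{36618972}$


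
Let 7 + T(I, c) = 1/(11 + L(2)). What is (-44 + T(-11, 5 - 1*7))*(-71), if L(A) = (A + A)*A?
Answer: 68728/19 ≈ 3617.3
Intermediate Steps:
L(A) = 2*A**2 (L(A) = (2*A)*A = 2*A**2)
T(I, c) = -132/19 (T(I, c) = -7 + 1/(11 + 2*2**2) = -7 + 1/(11 + 2*4) = -7 + 1/(11 + 8) = -7 + 1/19 = -132/19)
(-44 + T(-11, 5 - 1*7))*(-71) = (-44 - 132/19)*(-71) = -968/19*(-71) = 68728/19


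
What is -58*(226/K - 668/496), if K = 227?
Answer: 286665/14074 ≈ 20.368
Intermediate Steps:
-58*(226/K - 668/496) = -58*(226/227 - 668/496) = -58*(226*(1/227) - 668*1/496) = -58*(226/227 - 167/124) = -58*(-9885/28148) = 286665/14074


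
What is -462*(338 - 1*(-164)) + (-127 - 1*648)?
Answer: -232699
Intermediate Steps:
-462*(338 - 1*(-164)) + (-127 - 1*648) = -462*(338 + 164) + (-127 - 648) = -462*502 - 775 = -231924 - 775 = -232699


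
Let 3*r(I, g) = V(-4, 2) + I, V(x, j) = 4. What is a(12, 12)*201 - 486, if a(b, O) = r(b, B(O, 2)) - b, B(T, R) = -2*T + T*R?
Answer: -1826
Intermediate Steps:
B(T, R) = -2*T + R*T
r(I, g) = 4/3 + I/3 (r(I, g) = (4 + I)/3 = 4/3 + I/3)
a(b, O) = 4/3 - 2*b/3 (a(b, O) = (4/3 + b/3) - b = 4/3 - 2*b/3)
a(12, 12)*201 - 486 = (4/3 - ⅔*12)*201 - 486 = (4/3 - 8)*201 - 486 = -20/3*201 - 486 = -1340 - 486 = -1826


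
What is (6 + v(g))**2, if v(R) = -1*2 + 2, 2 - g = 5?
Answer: 36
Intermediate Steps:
g = -3 (g = 2 - 1*5 = 2 - 5 = -3)
v(R) = 0 (v(R) = -2 + 2 = 0)
(6 + v(g))**2 = (6 + 0)**2 = 6**2 = 36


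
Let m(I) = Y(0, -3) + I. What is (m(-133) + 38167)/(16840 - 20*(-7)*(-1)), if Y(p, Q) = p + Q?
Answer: 38031/16700 ≈ 2.2773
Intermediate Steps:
Y(p, Q) = Q + p
m(I) = -3 + I (m(I) = (-3 + 0) + I = -3 + I)
(m(-133) + 38167)/(16840 - 20*(-7)*(-1)) = ((-3 - 133) + 38167)/(16840 - 20*(-7)*(-1)) = (-136 + 38167)/(16840 + 140*(-1)) = 38031/(16840 - 140) = 38031/16700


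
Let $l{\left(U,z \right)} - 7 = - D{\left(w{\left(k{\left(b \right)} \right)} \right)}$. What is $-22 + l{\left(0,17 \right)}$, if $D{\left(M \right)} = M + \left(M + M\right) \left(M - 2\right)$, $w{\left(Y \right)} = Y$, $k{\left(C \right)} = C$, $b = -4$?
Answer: $-59$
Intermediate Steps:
$D{\left(M \right)} = M + 2 M \left(-2 + M\right)$
$l{\left(U,z \right)} = -37$ ($l{\left(U,z \right)} = 7 - - 4 \left(-3 + 2 \left(-4\right)\right) = 7 - - 4 \left(-3 - 8\right) = 7 - \left(-4\right) \left(-11\right) = 7 - 44 = -37$)
$-22 + l{\left(0,17 \right)} = -22 - 37 = -59$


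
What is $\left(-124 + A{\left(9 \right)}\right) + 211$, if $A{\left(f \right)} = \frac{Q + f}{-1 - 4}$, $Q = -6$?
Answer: $\frac{432}{5} \approx 86.4$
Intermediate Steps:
$A{\left(f \right)} = \frac{6}{5} - \frac{f}{5}$ ($A{\left(f \right)} = \frac{-6 + f}{-1 - 4} = \frac{-6 + f}{-5} = \left(-6 + f\right) \left(- \frac{1}{5}\right) = \frac{6}{5} - \frac{f}{5}$)
$\left(-124 + A{\left(9 \right)}\right) + 211 = \left(-124 + \left(\frac{6}{5} - \frac{9}{5}\right)\right) + 211 = \left(-124 - \frac{3}{5}\right) + 211 = - \frac{623}{5} + 211 = \frac{432}{5}$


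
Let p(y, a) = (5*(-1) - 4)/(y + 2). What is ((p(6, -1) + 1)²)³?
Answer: 1/262144 ≈ 3.8147e-6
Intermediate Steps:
p(y, a) = -9/(2 + y) (p(y, a) = (-5 - 4)/(2 + y) = -9/(2 + y))
((p(6, -1) + 1)²)³ = ((-9/(2 + 6) + 1)²)³ = ((-9/8 + 1)²)³ = ((-⅛)²)³ = (1/64)³ = 1/262144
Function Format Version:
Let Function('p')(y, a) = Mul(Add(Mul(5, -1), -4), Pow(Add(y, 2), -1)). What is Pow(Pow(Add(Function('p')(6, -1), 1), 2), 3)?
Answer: Rational(1, 262144) ≈ 3.8147e-6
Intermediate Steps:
Function('p')(y, a) = Mul(-9, Pow(Add(2, y), -1)) (Function('p')(y, a) = Mul(Add(-5, -4), Pow(Add(2, y), -1)) = Mul(-9, Pow(Add(2, y), -1)))
Pow(Pow(Add(Function('p')(6, -1), 1), 2), 3) = Pow(Pow(Add(Mul(-9, Pow(Add(2, 6), -1)), 1), 2), 3) = Pow(Pow(Add(Mul(-9, Pow(8, -1)), 1), 2), 3) = Pow(Pow(Add(Mul(-9, Rational(1, 8)), 1), 2), 3) = Pow(Pow(Add(Rational(-9, 8), 1), 2), 3) = Pow(Pow(Rational(-1, 8), 2), 3) = Pow(Rational(1, 64), 3) = Rational(1, 262144)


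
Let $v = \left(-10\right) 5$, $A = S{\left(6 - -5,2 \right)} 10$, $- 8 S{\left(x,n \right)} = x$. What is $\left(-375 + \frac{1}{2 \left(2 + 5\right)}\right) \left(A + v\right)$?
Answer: $\frac{1338495}{56} \approx 23902.0$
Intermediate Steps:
$S{\left(x,n \right)} = - \frac{x}{8}$
$A = - \frac{55}{4}$ ($A = - \frac{6 - -5}{8} \cdot 10 = - \frac{6 + 5}{8} \cdot 10 = \left(- \frac{1}{8}\right) 11 \cdot 10 = \left(- \frac{11}{8}\right) 10 = - \frac{55}{4} \approx -13.75$)
$v = -50$
$\left(-375 + \frac{1}{2 \left(2 + 5\right)}\right) \left(A + v\right) = \left(-375 + \frac{1}{2 \left(2 + 5\right)}\right) \left(- \frac{55}{4} - 50\right) = \left(-375 + \frac{1}{2 \cdot 7}\right) \left(- \frac{255}{4}\right) = \left(-375 + \frac{1}{14}\right) \left(- \frac{255}{4}\right) = \left(- \frac{5249}{14}\right) \left(- \frac{255}{4}\right) = \frac{1338495}{56}$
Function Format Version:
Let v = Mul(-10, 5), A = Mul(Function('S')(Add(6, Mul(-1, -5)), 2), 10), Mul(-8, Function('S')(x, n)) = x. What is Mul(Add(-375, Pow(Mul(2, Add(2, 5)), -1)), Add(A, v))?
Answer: Rational(1338495, 56) ≈ 23902.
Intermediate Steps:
Function('S')(x, n) = Mul(Rational(-1, 8), x)
A = Rational(-55, 4) (A = Mul(Mul(Rational(-1, 8), Add(6, Mul(-1, -5))), 10) = Mul(Mul(Rational(-1, 8), Add(6, 5)), 10) = Mul(Mul(Rational(-1, 8), 11), 10) = Mul(Rational(-11, 8), 10) = Rational(-55, 4) ≈ -13.750)
v = -50
Mul(Add(-375, Pow(Mul(2, Add(2, 5)), -1)), Add(A, v)) = Mul(Add(-375, Pow(Mul(2, Add(2, 5)), -1)), Add(Rational(-55, 4), -50)) = Mul(Add(-375, Pow(Mul(2, 7), -1)), Rational(-255, 4)) = Mul(Add(-375, Pow(14, -1)), Rational(-255, 4)) = Mul(Add(-375, Rational(1, 14)), Rational(-255, 4)) = Mul(Rational(-5249, 14), Rational(-255, 4)) = Rational(1338495, 56)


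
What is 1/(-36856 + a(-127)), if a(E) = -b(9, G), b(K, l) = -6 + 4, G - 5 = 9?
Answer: -1/36854 ≈ -2.7134e-5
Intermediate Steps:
G = 14 (G = 5 + 9 = 14)
b(K, l) = -2
a(E) = 2 (a(E) = -1*(-2) = 2)
1/(-36856 + a(-127)) = 1/(-36856 + 2) = 1/(-36854) = -1/36854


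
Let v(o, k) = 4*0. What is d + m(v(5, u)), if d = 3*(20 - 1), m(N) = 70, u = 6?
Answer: 127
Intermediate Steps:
v(o, k) = 0
d = 57 (d = 3*19 = 57)
d + m(v(5, u)) = 57 + 70 = 127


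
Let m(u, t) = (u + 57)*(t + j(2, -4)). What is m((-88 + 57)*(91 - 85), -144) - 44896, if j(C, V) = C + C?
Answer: -26836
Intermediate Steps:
j(C, V) = 2*C
m(u, t) = (4 + t)*(57 + u) (m(u, t) = (u + 57)*(t + 2*2) = (57 + u)*(t + 4) = (57 + u)*(4 + t) = (4 + t)*(57 + u))
m((-88 + 57)*(91 - 85), -144) - 44896 = (228 + 4*((-88 + 57)*(91 - 85)) + 57*(-144) - 144*(-88 + 57)*(91 - 85)) - 44896 = (228 + 4*(-31*6) - 8208 - (-4464)*6) - 44896 = (228 + 4*(-186) - 8208 - 144*(-186)) - 44896 = (228 - 744 - 8208 + 26784) - 44896 = 18060 - 44896 = -26836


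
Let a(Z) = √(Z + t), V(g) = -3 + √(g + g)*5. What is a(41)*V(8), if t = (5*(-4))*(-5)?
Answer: 17*√141 ≈ 201.86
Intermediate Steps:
t = 100 (t = -20*(-5) = 100)
V(g) = -3 + 5*√2*√g (V(g) = -3 + √(2*g)*5 = -3 + (√2*√g)*5 = -3 + 5*√2*√g)
a(Z) = √(100 + Z) (a(Z) = √(Z + 100) = √(100 + Z))
a(41)*V(8) = √(100 + 41)*(-3 + 5*√2*√8) = √141*(-3 + 5*√2*(2*√2)) = √141*(-3 + 20) = √141*17 = 17*√141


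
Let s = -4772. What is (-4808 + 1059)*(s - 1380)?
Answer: 23063848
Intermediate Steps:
(-4808 + 1059)*(s - 1380) = (-4808 + 1059)*(-4772 - 1380) = -3749*(-6152) = 23063848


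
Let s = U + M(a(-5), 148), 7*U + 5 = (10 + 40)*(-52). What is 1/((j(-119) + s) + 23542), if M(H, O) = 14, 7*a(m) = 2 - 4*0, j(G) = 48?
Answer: 7/162623 ≈ 4.3044e-5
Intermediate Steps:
U = -2605/7 (U = -5/7 + ((10 + 40)*(-52))/7 = -5/7 + (50*(-52))/7 = -5/7 + (⅐)*(-2600) = -5/7 - 2600/7 = -2605/7 ≈ -372.14)
a(m) = 2/7 (a(m) = (2 - 4*0)/7 = (2 + 0)/7 = (⅐)*2 = 2/7)
s = -2507/7 (s = -2605/7 + 14 = -2507/7 ≈ -358.14)
1/((j(-119) + s) + 23542) = 1/((48 - 2507/7) + 23542) = 1/(-2171/7 + 23542) = 1/(162623/7) = 7/162623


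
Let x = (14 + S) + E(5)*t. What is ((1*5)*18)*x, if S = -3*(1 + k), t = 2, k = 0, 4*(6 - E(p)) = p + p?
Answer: 1620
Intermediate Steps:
E(p) = 6 - p/2 (E(p) = 6 - (p + p)/4 = 6 - p/2)
S = -3 (S = -3*(1 + 0) = -3*1 = -3)
x = 18 (x = (14 - 3) + (6 - ½*5)*2 = 11 + (6 - 5/2)*2 = 11 + (7/2)*2 = 11 + 7 = 18)
((1*5)*18)*x = ((1*5)*18)*18 = (5*18)*18 = 90*18 = 1620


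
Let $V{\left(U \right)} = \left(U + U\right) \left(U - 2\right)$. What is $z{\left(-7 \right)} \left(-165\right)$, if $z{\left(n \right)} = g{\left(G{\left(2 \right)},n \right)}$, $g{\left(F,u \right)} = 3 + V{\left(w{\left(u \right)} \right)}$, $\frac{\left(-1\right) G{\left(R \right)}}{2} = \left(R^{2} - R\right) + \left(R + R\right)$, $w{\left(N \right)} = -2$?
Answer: $-3135$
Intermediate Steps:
$G{\left(R \right)} = - 2 R - 2 R^{2}$ ($G{\left(R \right)} = - 2 \left(\left(R^{2} - R\right) + \left(R + R\right)\right) = - 2 \left(\left(R^{2} - R\right) + 2 R\right) = - 2 \left(R + R^{2}\right) = - 2 R - 2 R^{2}$)
$V{\left(U \right)} = 2 U \left(-2 + U\right)$
$g{\left(F,u \right)} = 19$ ($g{\left(F,u \right)} = 3 + 2 \left(-2\right) \left(-2 - 2\right) = 3 + 2 \left(-2\right) \left(-4\right) = 3 + 16 = 19$)
$z{\left(n \right)} = 19$
$z{\left(-7 \right)} \left(-165\right) = 19 \left(-165\right) = -3135$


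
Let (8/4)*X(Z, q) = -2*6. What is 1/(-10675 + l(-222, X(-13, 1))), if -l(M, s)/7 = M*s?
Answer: -1/19999 ≈ -5.0002e-5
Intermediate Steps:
X(Z, q) = -6 (X(Z, q) = (-2*6)/2 = (½)*(-12) = -6)
l(M, s) = -7*M*s
1/(-10675 + l(-222, X(-13, 1))) = 1/(-10675 - 7*(-222)*(-6)) = 1/(-10675 - 9324) = 1/(-19999) = -1/19999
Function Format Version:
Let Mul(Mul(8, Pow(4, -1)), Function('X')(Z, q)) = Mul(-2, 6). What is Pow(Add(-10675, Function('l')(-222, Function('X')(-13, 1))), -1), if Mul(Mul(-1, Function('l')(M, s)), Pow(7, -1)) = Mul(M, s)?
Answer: Rational(-1, 19999) ≈ -5.0002e-5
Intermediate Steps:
Function('X')(Z, q) = -6 (Function('X')(Z, q) = Mul(Rational(1, 2), Mul(-2, 6)) = Mul(Rational(1, 2), -12) = -6)
Function('l')(M, s) = Mul(-7, M, s) (Function('l')(M, s) = Mul(-7, Mul(M, s)) = Mul(-7, M, s))
Pow(Add(-10675, Function('l')(-222, Function('X')(-13, 1))), -1) = Pow(Add(-10675, Mul(-7, -222, -6)), -1) = Pow(Add(-10675, -9324), -1) = Pow(-19999, -1) = Rational(-1, 19999)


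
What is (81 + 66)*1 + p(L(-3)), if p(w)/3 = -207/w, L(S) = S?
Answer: 354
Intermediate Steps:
p(w) = -621/w (p(w) = 3*(-207/w) = -621/w)
(81 + 66)*1 + p(L(-3)) = (81 + 66)*1 - 621/(-3) = 147*1 - 621*(-⅓) = 147 + 207 = 354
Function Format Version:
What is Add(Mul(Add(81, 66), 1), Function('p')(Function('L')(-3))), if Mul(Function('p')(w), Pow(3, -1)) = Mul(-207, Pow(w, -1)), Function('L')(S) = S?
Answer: 354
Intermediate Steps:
Function('p')(w) = Mul(-621, Pow(w, -1)) (Function('p')(w) = Mul(3, Mul(-207, Pow(w, -1))) = Mul(-621, Pow(w, -1)))
Add(Mul(Add(81, 66), 1), Function('p')(Function('L')(-3))) = Add(Mul(Add(81, 66), 1), Mul(-621, Pow(-3, -1))) = Add(Mul(147, 1), Mul(-621, Rational(-1, 3))) = Add(147, 207) = 354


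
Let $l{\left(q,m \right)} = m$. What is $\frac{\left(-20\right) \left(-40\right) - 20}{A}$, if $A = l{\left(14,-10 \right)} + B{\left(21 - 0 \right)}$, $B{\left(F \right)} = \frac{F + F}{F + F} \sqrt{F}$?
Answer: $- \frac{7800}{79} - \frac{780 \sqrt{21}}{79} \approx -143.98$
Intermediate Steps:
$B{\left(F \right)} = \sqrt{F}$ ($B{\left(F \right)} = \frac{2 F}{2 F} \sqrt{F} = 2 F \frac{1}{2 F} \sqrt{F} = 1 \sqrt{F} = \sqrt{F}$)
$A = -10 + \sqrt{21}$ ($A = -10 + \sqrt{21 - 0} = -10 + \sqrt{21 + 0} = -10 + \sqrt{21} \approx -5.4174$)
$\frac{\left(-20\right) \left(-40\right) - 20}{A} = \frac{\left(-20\right) \left(-40\right) - 20}{-10 + \sqrt{21}} = \frac{800 - 20}{-10 + \sqrt{21}} = \frac{780}{-10 + \sqrt{21}}$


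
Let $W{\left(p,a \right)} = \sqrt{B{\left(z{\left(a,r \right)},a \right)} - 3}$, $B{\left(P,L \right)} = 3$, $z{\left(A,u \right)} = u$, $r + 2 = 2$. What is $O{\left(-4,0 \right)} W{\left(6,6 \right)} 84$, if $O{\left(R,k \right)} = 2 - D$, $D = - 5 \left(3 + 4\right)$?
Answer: $0$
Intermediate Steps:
$r = 0$ ($r = -2 + 2 = 0$)
$D = -35$ ($D = \left(-5\right) 7 = -35$)
$W{\left(p,a \right)} = 0$ ($W{\left(p,a \right)} = \sqrt{3 - 3} = \sqrt{0} = 0$)
$O{\left(R,k \right)} = 37$ ($O{\left(R,k \right)} = 2 - -35 = 2 + 35 = 37$)
$O{\left(-4,0 \right)} W{\left(6,6 \right)} 84 = 37 \cdot 0 \cdot 84 = 0 \cdot 84 = 0$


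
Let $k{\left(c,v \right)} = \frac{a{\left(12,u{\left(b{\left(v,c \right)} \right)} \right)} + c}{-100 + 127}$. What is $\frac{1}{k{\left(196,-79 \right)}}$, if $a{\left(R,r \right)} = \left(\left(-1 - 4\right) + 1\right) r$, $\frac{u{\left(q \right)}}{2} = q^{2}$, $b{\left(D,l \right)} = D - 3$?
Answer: $- \frac{27}{53596} \approx -0.00050377$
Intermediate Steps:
$b{\left(D,l \right)} = -3 + D$ ($b{\left(D,l \right)} = D - 3 = -3 + D$)
$u{\left(q \right)} = 2 q^{2}$
$a{\left(R,r \right)} = - 4 r$ ($a{\left(R,r \right)} = \left(-5 + 1\right) r = - 4 r$)
$k{\left(c,v \right)} = - \frac{8 \left(-3 + v\right)^{2}}{27} + \frac{c}{27}$ ($k{\left(c,v \right)} = \frac{- 4 \cdot 2 \left(-3 + v\right)^{2} + c}{-100 + 127} = \frac{- 8 \left(-3 + v\right)^{2} + c}{27} = \left(c - 8 \left(-3 + v\right)^{2}\right) \frac{1}{27} = - \frac{8 \left(-3 + v\right)^{2}}{27} + \frac{c}{27}$)
$\frac{1}{k{\left(196,-79 \right)}} = \frac{1}{- \frac{8 \left(-3 - 79\right)^{2}}{27} + \frac{1}{27} \cdot 196} = \frac{1}{- \frac{8 \left(-82\right)^{2}}{27} + \frac{196}{27}} = \frac{1}{\left(- \frac{8}{27}\right) 6724 + \frac{196}{27}} = \frac{1}{- \frac{53792}{27} + \frac{196}{27}} = \frac{1}{- \frac{53596}{27}} = - \frac{27}{53596}$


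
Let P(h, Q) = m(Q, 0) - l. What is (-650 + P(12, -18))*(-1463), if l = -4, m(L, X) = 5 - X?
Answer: 937783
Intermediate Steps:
P(h, Q) = 9 (P(h, Q) = (5 - 1*0) - 1*(-4) = (5 + 0) + 4 = 5 + 4 = 9)
(-650 + P(12, -18))*(-1463) = (-650 + 9)*(-1463) = -641*(-1463) = 937783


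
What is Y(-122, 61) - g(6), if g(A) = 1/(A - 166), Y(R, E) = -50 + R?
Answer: -27519/160 ≈ -171.99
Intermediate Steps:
g(A) = 1/(-166 + A)
Y(-122, 61) - g(6) = (-50 - 122) - 1/(-166 + 6) = -172 - 1/(-160) = -172 - 1*(-1/160) = -172 + 1/160 = -27519/160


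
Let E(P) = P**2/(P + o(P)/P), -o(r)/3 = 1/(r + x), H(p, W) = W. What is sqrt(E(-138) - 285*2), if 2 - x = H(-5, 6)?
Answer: I*sqrt(1593593135706)/47443 ≈ 26.608*I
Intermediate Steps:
x = -4 (x = 2 - 1*6 = 2 - 6 = -4)
o(r) = -3/(-4 + r) (o(r) = -3/(r - 4) = -3/(-4 + r))
E(P) = P**2/(P - 3/(P*(-4 + P))) (E(P) = P**2/(P + (-3/(-4 + P))/P) = P**2/(P - 3/(P*(-4 + P))))
sqrt(E(-138) - 285*2) = sqrt((-138)**3*(-4 - 138)/(-3 + (-138)**2*(-4 - 138)) - 285*2) = sqrt(-2628072*(-142)/(-3 + 19044*(-142)) - 570) = sqrt(-2628072*(-142)/(-3 - 2704248) - 570) = sqrt(-2628072*(-142)/(-2704251) - 570) = sqrt(-2628072*(-1/2704251)*(-142) - 570) = sqrt(-124395408/901417 - 570) = sqrt(-638203098/901417) = I*sqrt(1593593135706)/47443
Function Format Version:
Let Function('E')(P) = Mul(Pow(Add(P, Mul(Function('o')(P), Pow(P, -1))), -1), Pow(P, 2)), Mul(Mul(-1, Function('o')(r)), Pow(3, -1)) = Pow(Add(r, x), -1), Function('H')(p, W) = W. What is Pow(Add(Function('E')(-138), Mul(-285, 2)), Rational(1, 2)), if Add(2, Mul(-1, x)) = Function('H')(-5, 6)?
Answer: Mul(Rational(1, 47443), I, Pow(1593593135706, Rational(1, 2))) ≈ Mul(26.608, I)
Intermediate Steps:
x = -4 (x = Add(2, Mul(-1, 6)) = Add(2, -6) = -4)
Function('o')(r) = Mul(-3, Pow(Add(-4, r), -1)) (Function('o')(r) = Mul(-3, Pow(Add(r, -4), -1)) = Mul(-3, Pow(Add(-4, r), -1)))
Function('E')(P) = Mul(Pow(P, 2), Pow(Add(P, Mul(-3, Pow(P, -1), Pow(Add(-4, P), -1))), -1)) (Function('E')(P) = Mul(Pow(Add(P, Mul(Mul(-3, Pow(Add(-4, P), -1)), Pow(P, -1))), -1), Pow(P, 2)) = Mul(Pow(Add(P, Mul(-3, Pow(P, -1), Pow(Add(-4, P), -1))), -1), Pow(P, 2)) = Mul(Pow(P, 2), Pow(Add(P, Mul(-3, Pow(P, -1), Pow(Add(-4, P), -1))), -1)))
Pow(Add(Function('E')(-138), Mul(-285, 2)), Rational(1, 2)) = Pow(Add(Mul(Pow(-138, 3), Pow(Add(-3, Mul(Pow(-138, 2), Add(-4, -138))), -1), Add(-4, -138)), Mul(-285, 2)), Rational(1, 2)) = Pow(Add(Mul(-2628072, Pow(Add(-3, Mul(19044, -142)), -1), -142), -570), Rational(1, 2)) = Pow(Add(Mul(-2628072, Pow(Add(-3, -2704248), -1), -142), -570), Rational(1, 2)) = Pow(Add(Mul(-2628072, Pow(-2704251, -1), -142), -570), Rational(1, 2)) = Pow(Add(Mul(-2628072, Rational(-1, 2704251), -142), -570), Rational(1, 2)) = Pow(Add(Rational(-124395408, 901417), -570), Rational(1, 2)) = Pow(Rational(-638203098, 901417), Rational(1, 2)) = Mul(Rational(1, 47443), I, Pow(1593593135706, Rational(1, 2)))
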